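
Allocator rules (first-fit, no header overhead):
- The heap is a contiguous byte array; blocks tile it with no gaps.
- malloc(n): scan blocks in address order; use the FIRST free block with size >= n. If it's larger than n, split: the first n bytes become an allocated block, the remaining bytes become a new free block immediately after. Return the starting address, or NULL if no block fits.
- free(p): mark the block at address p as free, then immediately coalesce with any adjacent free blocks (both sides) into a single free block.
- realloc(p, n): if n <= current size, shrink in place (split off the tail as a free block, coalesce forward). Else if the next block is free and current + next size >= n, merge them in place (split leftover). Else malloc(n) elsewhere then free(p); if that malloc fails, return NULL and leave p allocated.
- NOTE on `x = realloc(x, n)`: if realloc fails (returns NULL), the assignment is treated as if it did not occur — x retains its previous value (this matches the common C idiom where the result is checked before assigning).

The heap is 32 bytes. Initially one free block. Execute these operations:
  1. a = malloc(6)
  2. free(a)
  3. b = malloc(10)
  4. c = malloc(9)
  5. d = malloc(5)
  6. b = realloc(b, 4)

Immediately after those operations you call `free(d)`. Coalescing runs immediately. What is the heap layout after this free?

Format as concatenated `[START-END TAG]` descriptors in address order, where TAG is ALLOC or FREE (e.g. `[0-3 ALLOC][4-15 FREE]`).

Answer: [0-3 ALLOC][4-9 FREE][10-18 ALLOC][19-31 FREE]

Derivation:
Op 1: a = malloc(6) -> a = 0; heap: [0-5 ALLOC][6-31 FREE]
Op 2: free(a) -> (freed a); heap: [0-31 FREE]
Op 3: b = malloc(10) -> b = 0; heap: [0-9 ALLOC][10-31 FREE]
Op 4: c = malloc(9) -> c = 10; heap: [0-9 ALLOC][10-18 ALLOC][19-31 FREE]
Op 5: d = malloc(5) -> d = 19; heap: [0-9 ALLOC][10-18 ALLOC][19-23 ALLOC][24-31 FREE]
Op 6: b = realloc(b, 4) -> b = 0; heap: [0-3 ALLOC][4-9 FREE][10-18 ALLOC][19-23 ALLOC][24-31 FREE]
free(d): d = 19 -> block [19-23 ALLOC]; mark free, coalesce with adjacent free neighbors -> [0-3 ALLOC][4-9 FREE][10-18 ALLOC][19-31 FREE]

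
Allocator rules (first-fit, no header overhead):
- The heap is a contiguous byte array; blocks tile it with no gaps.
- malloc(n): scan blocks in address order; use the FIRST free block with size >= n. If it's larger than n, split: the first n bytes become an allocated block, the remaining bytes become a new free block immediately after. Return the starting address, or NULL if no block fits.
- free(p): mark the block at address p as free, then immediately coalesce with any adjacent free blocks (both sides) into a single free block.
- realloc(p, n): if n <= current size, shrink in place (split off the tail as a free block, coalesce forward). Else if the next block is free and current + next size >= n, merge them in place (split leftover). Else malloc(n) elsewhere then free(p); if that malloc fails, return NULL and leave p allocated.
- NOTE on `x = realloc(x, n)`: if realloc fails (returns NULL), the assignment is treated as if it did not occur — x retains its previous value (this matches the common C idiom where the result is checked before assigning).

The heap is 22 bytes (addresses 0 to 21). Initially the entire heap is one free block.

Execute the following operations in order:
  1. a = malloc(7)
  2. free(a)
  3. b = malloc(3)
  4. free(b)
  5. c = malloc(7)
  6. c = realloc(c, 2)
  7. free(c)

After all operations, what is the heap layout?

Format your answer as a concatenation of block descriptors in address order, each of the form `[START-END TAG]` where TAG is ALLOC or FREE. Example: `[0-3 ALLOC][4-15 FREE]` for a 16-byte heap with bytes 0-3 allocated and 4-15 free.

Op 1: a = malloc(7) -> a = 0; heap: [0-6 ALLOC][7-21 FREE]
Op 2: free(a) -> (freed a); heap: [0-21 FREE]
Op 3: b = malloc(3) -> b = 0; heap: [0-2 ALLOC][3-21 FREE]
Op 4: free(b) -> (freed b); heap: [0-21 FREE]
Op 5: c = malloc(7) -> c = 0; heap: [0-6 ALLOC][7-21 FREE]
Op 6: c = realloc(c, 2) -> c = 0; heap: [0-1 ALLOC][2-21 FREE]
Op 7: free(c) -> (freed c); heap: [0-21 FREE]

Answer: [0-21 FREE]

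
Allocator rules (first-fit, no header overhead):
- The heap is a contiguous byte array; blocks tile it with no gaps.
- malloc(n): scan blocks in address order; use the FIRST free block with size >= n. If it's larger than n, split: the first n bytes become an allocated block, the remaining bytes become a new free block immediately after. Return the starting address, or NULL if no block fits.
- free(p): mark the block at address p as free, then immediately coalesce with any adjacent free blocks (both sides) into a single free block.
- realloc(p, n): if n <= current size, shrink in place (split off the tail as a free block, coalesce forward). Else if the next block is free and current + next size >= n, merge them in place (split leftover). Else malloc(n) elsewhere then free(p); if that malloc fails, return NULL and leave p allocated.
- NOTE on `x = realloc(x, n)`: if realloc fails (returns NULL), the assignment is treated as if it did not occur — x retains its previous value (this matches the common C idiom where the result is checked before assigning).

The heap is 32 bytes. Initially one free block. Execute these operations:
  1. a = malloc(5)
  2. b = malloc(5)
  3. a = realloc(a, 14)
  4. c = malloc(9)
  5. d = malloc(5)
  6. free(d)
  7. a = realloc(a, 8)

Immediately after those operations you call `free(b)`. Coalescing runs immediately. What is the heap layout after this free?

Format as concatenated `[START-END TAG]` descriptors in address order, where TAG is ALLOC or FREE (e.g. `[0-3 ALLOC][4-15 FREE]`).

Answer: [0-9 FREE][10-17 ALLOC][18-31 FREE]

Derivation:
Op 1: a = malloc(5) -> a = 0; heap: [0-4 ALLOC][5-31 FREE]
Op 2: b = malloc(5) -> b = 5; heap: [0-4 ALLOC][5-9 ALLOC][10-31 FREE]
Op 3: a = realloc(a, 14) -> a = 10; heap: [0-4 FREE][5-9 ALLOC][10-23 ALLOC][24-31 FREE]
Op 4: c = malloc(9) -> c = NULL; heap: [0-4 FREE][5-9 ALLOC][10-23 ALLOC][24-31 FREE]
Op 5: d = malloc(5) -> d = 0; heap: [0-4 ALLOC][5-9 ALLOC][10-23 ALLOC][24-31 FREE]
Op 6: free(d) -> (freed d); heap: [0-4 FREE][5-9 ALLOC][10-23 ALLOC][24-31 FREE]
Op 7: a = realloc(a, 8) -> a = 10; heap: [0-4 FREE][5-9 ALLOC][10-17 ALLOC][18-31 FREE]
free(b): b = 5 -> block [5-9 ALLOC]; mark free, coalesce with adjacent free neighbors -> [0-9 FREE][10-17 ALLOC][18-31 FREE]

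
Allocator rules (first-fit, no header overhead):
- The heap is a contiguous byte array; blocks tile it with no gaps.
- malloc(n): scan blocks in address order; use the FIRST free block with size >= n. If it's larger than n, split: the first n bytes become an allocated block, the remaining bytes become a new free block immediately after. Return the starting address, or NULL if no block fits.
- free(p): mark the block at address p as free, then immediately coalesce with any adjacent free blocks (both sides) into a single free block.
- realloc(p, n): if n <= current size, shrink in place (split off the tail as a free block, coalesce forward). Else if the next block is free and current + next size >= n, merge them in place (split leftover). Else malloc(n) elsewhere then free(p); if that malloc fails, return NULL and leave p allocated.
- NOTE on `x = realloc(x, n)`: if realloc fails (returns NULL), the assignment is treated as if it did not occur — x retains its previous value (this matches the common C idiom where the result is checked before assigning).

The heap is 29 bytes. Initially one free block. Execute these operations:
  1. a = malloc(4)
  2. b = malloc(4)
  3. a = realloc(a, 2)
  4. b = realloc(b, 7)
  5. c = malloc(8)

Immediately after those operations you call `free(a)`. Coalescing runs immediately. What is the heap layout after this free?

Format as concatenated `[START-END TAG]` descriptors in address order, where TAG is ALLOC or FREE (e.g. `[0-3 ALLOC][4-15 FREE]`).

Op 1: a = malloc(4) -> a = 0; heap: [0-3 ALLOC][4-28 FREE]
Op 2: b = malloc(4) -> b = 4; heap: [0-3 ALLOC][4-7 ALLOC][8-28 FREE]
Op 3: a = realloc(a, 2) -> a = 0; heap: [0-1 ALLOC][2-3 FREE][4-7 ALLOC][8-28 FREE]
Op 4: b = realloc(b, 7) -> b = 4; heap: [0-1 ALLOC][2-3 FREE][4-10 ALLOC][11-28 FREE]
Op 5: c = malloc(8) -> c = 11; heap: [0-1 ALLOC][2-3 FREE][4-10 ALLOC][11-18 ALLOC][19-28 FREE]
free(a): a = 0 -> block [0-1 ALLOC]; mark free, coalesce with adjacent free neighbors -> [0-3 FREE][4-10 ALLOC][11-18 ALLOC][19-28 FREE]

Answer: [0-3 FREE][4-10 ALLOC][11-18 ALLOC][19-28 FREE]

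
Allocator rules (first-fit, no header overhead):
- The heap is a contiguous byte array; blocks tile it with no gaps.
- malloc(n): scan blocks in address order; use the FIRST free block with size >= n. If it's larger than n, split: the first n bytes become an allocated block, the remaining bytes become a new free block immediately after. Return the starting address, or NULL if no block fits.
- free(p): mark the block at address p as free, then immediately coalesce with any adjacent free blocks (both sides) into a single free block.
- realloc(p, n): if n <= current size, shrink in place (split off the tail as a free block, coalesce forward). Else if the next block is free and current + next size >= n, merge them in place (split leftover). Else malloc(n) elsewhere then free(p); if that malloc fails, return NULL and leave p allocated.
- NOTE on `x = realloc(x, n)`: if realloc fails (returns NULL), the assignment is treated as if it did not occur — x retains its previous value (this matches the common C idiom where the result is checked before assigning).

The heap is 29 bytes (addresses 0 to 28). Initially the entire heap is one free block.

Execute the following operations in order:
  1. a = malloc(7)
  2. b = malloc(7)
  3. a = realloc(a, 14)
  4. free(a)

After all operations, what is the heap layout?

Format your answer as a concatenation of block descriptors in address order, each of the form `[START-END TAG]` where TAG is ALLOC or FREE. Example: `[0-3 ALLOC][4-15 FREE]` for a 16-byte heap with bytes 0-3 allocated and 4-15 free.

Op 1: a = malloc(7) -> a = 0; heap: [0-6 ALLOC][7-28 FREE]
Op 2: b = malloc(7) -> b = 7; heap: [0-6 ALLOC][7-13 ALLOC][14-28 FREE]
Op 3: a = realloc(a, 14) -> a = 14; heap: [0-6 FREE][7-13 ALLOC][14-27 ALLOC][28-28 FREE]
Op 4: free(a) -> (freed a); heap: [0-6 FREE][7-13 ALLOC][14-28 FREE]

Answer: [0-6 FREE][7-13 ALLOC][14-28 FREE]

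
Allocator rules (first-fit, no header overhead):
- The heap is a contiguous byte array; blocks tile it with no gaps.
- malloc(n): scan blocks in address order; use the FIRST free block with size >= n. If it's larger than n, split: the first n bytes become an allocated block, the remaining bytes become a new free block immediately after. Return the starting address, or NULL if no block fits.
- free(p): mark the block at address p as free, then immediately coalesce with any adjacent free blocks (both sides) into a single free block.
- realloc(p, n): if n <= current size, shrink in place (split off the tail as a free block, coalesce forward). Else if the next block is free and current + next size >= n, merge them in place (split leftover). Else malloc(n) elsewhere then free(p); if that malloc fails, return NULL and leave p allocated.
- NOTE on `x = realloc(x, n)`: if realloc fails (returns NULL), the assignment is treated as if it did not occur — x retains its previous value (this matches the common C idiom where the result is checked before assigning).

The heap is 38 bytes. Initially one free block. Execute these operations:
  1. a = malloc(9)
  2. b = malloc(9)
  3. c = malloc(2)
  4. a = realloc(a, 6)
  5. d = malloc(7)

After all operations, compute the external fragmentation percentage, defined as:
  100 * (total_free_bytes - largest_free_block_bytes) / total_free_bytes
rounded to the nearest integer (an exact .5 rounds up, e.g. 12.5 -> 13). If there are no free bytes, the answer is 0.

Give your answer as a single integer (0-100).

Answer: 21

Derivation:
Op 1: a = malloc(9) -> a = 0; heap: [0-8 ALLOC][9-37 FREE]
Op 2: b = malloc(9) -> b = 9; heap: [0-8 ALLOC][9-17 ALLOC][18-37 FREE]
Op 3: c = malloc(2) -> c = 18; heap: [0-8 ALLOC][9-17 ALLOC][18-19 ALLOC][20-37 FREE]
Op 4: a = realloc(a, 6) -> a = 0; heap: [0-5 ALLOC][6-8 FREE][9-17 ALLOC][18-19 ALLOC][20-37 FREE]
Op 5: d = malloc(7) -> d = 20; heap: [0-5 ALLOC][6-8 FREE][9-17 ALLOC][18-19 ALLOC][20-26 ALLOC][27-37 FREE]
Free blocks: [3 11] total_free=14 largest=11 -> 100*(14-11)/14 = 300/14 ≈ 21.429 -> rounds to 21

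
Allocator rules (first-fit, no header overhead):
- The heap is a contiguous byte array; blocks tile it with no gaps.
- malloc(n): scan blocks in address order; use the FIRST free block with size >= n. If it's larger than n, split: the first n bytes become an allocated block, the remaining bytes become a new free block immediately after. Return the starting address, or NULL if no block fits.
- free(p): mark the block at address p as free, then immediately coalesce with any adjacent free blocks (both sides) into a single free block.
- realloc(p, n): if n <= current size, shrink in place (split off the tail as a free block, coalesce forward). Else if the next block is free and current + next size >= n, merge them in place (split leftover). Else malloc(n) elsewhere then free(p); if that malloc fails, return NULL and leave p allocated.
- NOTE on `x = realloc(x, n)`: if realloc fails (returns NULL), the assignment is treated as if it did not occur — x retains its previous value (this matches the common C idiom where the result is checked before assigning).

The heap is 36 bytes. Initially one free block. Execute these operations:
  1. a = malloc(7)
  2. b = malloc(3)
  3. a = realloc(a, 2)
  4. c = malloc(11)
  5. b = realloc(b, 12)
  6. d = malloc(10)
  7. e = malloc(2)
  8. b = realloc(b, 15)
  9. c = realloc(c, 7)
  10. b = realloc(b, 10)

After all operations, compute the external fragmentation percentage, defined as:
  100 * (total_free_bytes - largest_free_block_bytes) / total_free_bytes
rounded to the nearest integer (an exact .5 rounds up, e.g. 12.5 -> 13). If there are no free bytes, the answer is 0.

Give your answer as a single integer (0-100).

Op 1: a = malloc(7) -> a = 0; heap: [0-6 ALLOC][7-35 FREE]
Op 2: b = malloc(3) -> b = 7; heap: [0-6 ALLOC][7-9 ALLOC][10-35 FREE]
Op 3: a = realloc(a, 2) -> a = 0; heap: [0-1 ALLOC][2-6 FREE][7-9 ALLOC][10-35 FREE]
Op 4: c = malloc(11) -> c = 10; heap: [0-1 ALLOC][2-6 FREE][7-9 ALLOC][10-20 ALLOC][21-35 FREE]
Op 5: b = realloc(b, 12) -> b = 21; heap: [0-1 ALLOC][2-9 FREE][10-20 ALLOC][21-32 ALLOC][33-35 FREE]
Op 6: d = malloc(10) -> d = NULL; heap: [0-1 ALLOC][2-9 FREE][10-20 ALLOC][21-32 ALLOC][33-35 FREE]
Op 7: e = malloc(2) -> e = 2; heap: [0-1 ALLOC][2-3 ALLOC][4-9 FREE][10-20 ALLOC][21-32 ALLOC][33-35 FREE]
Op 8: b = realloc(b, 15) -> b = 21; heap: [0-1 ALLOC][2-3 ALLOC][4-9 FREE][10-20 ALLOC][21-35 ALLOC]
Op 9: c = realloc(c, 7) -> c = 10; heap: [0-1 ALLOC][2-3 ALLOC][4-9 FREE][10-16 ALLOC][17-20 FREE][21-35 ALLOC]
Op 10: b = realloc(b, 10) -> b = 21; heap: [0-1 ALLOC][2-3 ALLOC][4-9 FREE][10-16 ALLOC][17-20 FREE][21-30 ALLOC][31-35 FREE]
Free blocks: [6 4 5] total_free=15 largest=6 -> 100*(15-6)/15 = 900/15 = 60

Answer: 60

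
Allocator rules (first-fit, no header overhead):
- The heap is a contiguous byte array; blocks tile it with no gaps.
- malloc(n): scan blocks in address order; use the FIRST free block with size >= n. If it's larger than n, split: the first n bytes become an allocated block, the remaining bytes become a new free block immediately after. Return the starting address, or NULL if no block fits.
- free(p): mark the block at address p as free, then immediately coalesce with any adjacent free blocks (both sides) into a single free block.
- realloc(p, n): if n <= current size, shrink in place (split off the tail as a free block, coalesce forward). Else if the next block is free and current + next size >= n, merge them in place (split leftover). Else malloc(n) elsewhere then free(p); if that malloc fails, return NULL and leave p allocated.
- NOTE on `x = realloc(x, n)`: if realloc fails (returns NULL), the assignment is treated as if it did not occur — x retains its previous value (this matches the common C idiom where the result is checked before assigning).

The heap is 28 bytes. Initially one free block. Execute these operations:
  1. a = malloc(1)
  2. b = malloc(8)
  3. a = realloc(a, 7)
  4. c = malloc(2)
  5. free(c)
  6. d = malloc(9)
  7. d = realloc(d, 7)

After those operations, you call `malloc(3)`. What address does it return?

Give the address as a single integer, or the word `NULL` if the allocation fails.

Answer: 23

Derivation:
Op 1: a = malloc(1) -> a = 0; heap: [0-0 ALLOC][1-27 FREE]
Op 2: b = malloc(8) -> b = 1; heap: [0-0 ALLOC][1-8 ALLOC][9-27 FREE]
Op 3: a = realloc(a, 7) -> a = 9; heap: [0-0 FREE][1-8 ALLOC][9-15 ALLOC][16-27 FREE]
Op 4: c = malloc(2) -> c = 16; heap: [0-0 FREE][1-8 ALLOC][9-15 ALLOC][16-17 ALLOC][18-27 FREE]
Op 5: free(c) -> (freed c); heap: [0-0 FREE][1-8 ALLOC][9-15 ALLOC][16-27 FREE]
Op 6: d = malloc(9) -> d = 16; heap: [0-0 FREE][1-8 ALLOC][9-15 ALLOC][16-24 ALLOC][25-27 FREE]
Op 7: d = realloc(d, 7) -> d = 16; heap: [0-0 FREE][1-8 ALLOC][9-15 ALLOC][16-22 ALLOC][23-27 FREE]
malloc(3): first-fit scan over [0-0 FREE][1-8 ALLOC][9-15 ALLOC][16-22 ALLOC][23-27 FREE] -> 23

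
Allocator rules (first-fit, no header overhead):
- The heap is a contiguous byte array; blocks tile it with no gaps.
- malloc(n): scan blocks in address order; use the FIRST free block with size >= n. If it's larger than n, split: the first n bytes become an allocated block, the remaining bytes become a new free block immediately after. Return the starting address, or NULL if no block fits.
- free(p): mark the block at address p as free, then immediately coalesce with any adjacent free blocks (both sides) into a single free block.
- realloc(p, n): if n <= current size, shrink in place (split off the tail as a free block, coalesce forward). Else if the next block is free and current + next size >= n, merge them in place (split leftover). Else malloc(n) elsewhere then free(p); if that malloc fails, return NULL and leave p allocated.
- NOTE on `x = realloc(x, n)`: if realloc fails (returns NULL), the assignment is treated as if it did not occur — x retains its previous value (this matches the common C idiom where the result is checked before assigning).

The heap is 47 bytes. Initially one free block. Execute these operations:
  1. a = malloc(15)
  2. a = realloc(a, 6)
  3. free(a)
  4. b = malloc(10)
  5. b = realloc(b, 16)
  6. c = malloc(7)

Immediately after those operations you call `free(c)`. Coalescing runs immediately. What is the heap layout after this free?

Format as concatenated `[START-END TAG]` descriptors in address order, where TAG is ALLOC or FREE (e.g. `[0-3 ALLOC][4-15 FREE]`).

Op 1: a = malloc(15) -> a = 0; heap: [0-14 ALLOC][15-46 FREE]
Op 2: a = realloc(a, 6) -> a = 0; heap: [0-5 ALLOC][6-46 FREE]
Op 3: free(a) -> (freed a); heap: [0-46 FREE]
Op 4: b = malloc(10) -> b = 0; heap: [0-9 ALLOC][10-46 FREE]
Op 5: b = realloc(b, 16) -> b = 0; heap: [0-15 ALLOC][16-46 FREE]
Op 6: c = malloc(7) -> c = 16; heap: [0-15 ALLOC][16-22 ALLOC][23-46 FREE]
free(c): c = 16 -> block [16-22 ALLOC]; mark free, coalesce with adjacent free neighbors -> [0-15 ALLOC][16-46 FREE]

Answer: [0-15 ALLOC][16-46 FREE]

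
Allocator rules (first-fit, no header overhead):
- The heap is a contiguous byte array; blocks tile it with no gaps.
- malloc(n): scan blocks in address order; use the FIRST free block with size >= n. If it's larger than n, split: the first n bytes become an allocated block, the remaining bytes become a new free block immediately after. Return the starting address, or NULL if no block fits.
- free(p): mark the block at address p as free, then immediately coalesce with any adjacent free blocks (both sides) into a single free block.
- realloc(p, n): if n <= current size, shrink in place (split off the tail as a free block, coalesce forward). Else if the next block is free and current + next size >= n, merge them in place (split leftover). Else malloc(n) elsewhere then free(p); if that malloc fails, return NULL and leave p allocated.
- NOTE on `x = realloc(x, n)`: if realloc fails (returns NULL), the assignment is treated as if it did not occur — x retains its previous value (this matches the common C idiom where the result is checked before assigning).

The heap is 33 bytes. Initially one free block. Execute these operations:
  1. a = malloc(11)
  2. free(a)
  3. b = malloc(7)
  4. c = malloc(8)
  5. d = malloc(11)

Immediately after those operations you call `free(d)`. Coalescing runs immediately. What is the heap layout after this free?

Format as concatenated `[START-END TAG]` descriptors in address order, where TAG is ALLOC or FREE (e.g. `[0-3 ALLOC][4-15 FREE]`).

Op 1: a = malloc(11) -> a = 0; heap: [0-10 ALLOC][11-32 FREE]
Op 2: free(a) -> (freed a); heap: [0-32 FREE]
Op 3: b = malloc(7) -> b = 0; heap: [0-6 ALLOC][7-32 FREE]
Op 4: c = malloc(8) -> c = 7; heap: [0-6 ALLOC][7-14 ALLOC][15-32 FREE]
Op 5: d = malloc(11) -> d = 15; heap: [0-6 ALLOC][7-14 ALLOC][15-25 ALLOC][26-32 FREE]
free(d): d = 15 -> block [15-25 ALLOC]; mark free, coalesce with adjacent free neighbors -> [0-6 ALLOC][7-14 ALLOC][15-32 FREE]

Answer: [0-6 ALLOC][7-14 ALLOC][15-32 FREE]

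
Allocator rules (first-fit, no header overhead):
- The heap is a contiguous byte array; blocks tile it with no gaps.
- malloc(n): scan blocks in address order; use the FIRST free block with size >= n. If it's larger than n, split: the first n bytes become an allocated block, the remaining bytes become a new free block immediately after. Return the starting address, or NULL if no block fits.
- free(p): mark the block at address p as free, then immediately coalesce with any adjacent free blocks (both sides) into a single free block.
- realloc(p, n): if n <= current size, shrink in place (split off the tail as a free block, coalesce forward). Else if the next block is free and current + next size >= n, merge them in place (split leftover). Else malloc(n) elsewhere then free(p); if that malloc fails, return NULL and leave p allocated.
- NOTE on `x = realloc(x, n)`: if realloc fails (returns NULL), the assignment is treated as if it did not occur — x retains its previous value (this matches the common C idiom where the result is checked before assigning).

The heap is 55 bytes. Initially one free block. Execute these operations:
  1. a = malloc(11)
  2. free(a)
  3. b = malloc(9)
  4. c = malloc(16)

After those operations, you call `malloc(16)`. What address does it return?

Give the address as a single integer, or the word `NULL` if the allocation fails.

Answer: 25

Derivation:
Op 1: a = malloc(11) -> a = 0; heap: [0-10 ALLOC][11-54 FREE]
Op 2: free(a) -> (freed a); heap: [0-54 FREE]
Op 3: b = malloc(9) -> b = 0; heap: [0-8 ALLOC][9-54 FREE]
Op 4: c = malloc(16) -> c = 9; heap: [0-8 ALLOC][9-24 ALLOC][25-54 FREE]
malloc(16): first-fit scan over [0-8 ALLOC][9-24 ALLOC][25-54 FREE] -> 25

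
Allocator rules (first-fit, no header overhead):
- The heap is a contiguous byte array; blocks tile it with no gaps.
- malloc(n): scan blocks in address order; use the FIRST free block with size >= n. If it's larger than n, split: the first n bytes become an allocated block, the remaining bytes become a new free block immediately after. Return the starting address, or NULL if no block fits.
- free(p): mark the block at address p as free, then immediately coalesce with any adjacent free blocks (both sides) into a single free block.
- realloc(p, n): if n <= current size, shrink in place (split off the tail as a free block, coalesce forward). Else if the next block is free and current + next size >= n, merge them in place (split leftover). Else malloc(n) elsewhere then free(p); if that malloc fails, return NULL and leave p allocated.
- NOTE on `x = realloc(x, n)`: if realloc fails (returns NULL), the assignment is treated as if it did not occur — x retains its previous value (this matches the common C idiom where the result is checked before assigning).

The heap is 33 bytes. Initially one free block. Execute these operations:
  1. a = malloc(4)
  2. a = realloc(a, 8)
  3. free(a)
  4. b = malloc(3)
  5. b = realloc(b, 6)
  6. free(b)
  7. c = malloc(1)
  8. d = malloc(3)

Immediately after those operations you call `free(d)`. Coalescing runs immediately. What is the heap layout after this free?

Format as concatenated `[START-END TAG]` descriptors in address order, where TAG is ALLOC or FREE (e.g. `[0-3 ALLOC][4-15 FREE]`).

Answer: [0-0 ALLOC][1-32 FREE]

Derivation:
Op 1: a = malloc(4) -> a = 0; heap: [0-3 ALLOC][4-32 FREE]
Op 2: a = realloc(a, 8) -> a = 0; heap: [0-7 ALLOC][8-32 FREE]
Op 3: free(a) -> (freed a); heap: [0-32 FREE]
Op 4: b = malloc(3) -> b = 0; heap: [0-2 ALLOC][3-32 FREE]
Op 5: b = realloc(b, 6) -> b = 0; heap: [0-5 ALLOC][6-32 FREE]
Op 6: free(b) -> (freed b); heap: [0-32 FREE]
Op 7: c = malloc(1) -> c = 0; heap: [0-0 ALLOC][1-32 FREE]
Op 8: d = malloc(3) -> d = 1; heap: [0-0 ALLOC][1-3 ALLOC][4-32 FREE]
free(d): d = 1 -> block [1-3 ALLOC]; mark free, coalesce with adjacent free neighbors -> [0-0 ALLOC][1-32 FREE]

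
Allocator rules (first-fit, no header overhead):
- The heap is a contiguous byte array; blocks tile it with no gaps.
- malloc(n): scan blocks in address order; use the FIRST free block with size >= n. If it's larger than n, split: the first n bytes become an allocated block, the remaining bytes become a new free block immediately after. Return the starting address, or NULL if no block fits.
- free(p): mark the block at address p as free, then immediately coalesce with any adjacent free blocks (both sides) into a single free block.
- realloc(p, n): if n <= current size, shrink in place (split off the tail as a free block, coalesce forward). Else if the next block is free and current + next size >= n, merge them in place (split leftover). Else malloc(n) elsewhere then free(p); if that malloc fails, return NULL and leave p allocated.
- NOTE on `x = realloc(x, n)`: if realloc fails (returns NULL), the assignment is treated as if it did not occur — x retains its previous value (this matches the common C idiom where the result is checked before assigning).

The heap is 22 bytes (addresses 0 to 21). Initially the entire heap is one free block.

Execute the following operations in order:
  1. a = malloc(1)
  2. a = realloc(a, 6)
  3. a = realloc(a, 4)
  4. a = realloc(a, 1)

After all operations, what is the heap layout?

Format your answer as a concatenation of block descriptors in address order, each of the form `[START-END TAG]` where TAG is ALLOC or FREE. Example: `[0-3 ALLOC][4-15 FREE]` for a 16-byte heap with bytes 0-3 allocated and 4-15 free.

Answer: [0-0 ALLOC][1-21 FREE]

Derivation:
Op 1: a = malloc(1) -> a = 0; heap: [0-0 ALLOC][1-21 FREE]
Op 2: a = realloc(a, 6) -> a = 0; heap: [0-5 ALLOC][6-21 FREE]
Op 3: a = realloc(a, 4) -> a = 0; heap: [0-3 ALLOC][4-21 FREE]
Op 4: a = realloc(a, 1) -> a = 0; heap: [0-0 ALLOC][1-21 FREE]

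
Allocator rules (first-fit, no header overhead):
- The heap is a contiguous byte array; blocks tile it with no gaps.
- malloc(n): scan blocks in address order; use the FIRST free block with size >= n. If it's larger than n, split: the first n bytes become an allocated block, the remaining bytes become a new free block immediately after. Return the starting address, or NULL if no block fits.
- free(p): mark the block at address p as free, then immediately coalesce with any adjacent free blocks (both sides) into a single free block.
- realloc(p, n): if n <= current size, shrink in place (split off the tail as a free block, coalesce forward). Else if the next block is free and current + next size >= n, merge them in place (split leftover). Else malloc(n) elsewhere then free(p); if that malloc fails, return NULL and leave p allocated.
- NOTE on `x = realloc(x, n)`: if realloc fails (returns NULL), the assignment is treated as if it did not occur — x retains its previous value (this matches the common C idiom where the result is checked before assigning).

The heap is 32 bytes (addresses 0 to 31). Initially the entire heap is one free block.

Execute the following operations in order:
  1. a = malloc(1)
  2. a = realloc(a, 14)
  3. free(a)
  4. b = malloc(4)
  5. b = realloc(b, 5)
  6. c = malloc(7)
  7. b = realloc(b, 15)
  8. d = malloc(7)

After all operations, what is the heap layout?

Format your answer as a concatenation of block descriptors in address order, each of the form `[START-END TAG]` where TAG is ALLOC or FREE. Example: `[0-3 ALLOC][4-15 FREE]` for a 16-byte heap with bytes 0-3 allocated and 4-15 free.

Op 1: a = malloc(1) -> a = 0; heap: [0-0 ALLOC][1-31 FREE]
Op 2: a = realloc(a, 14) -> a = 0; heap: [0-13 ALLOC][14-31 FREE]
Op 3: free(a) -> (freed a); heap: [0-31 FREE]
Op 4: b = malloc(4) -> b = 0; heap: [0-3 ALLOC][4-31 FREE]
Op 5: b = realloc(b, 5) -> b = 0; heap: [0-4 ALLOC][5-31 FREE]
Op 6: c = malloc(7) -> c = 5; heap: [0-4 ALLOC][5-11 ALLOC][12-31 FREE]
Op 7: b = realloc(b, 15) -> b = 12; heap: [0-4 FREE][5-11 ALLOC][12-26 ALLOC][27-31 FREE]
Op 8: d = malloc(7) -> d = NULL; heap: [0-4 FREE][5-11 ALLOC][12-26 ALLOC][27-31 FREE]

Answer: [0-4 FREE][5-11 ALLOC][12-26 ALLOC][27-31 FREE]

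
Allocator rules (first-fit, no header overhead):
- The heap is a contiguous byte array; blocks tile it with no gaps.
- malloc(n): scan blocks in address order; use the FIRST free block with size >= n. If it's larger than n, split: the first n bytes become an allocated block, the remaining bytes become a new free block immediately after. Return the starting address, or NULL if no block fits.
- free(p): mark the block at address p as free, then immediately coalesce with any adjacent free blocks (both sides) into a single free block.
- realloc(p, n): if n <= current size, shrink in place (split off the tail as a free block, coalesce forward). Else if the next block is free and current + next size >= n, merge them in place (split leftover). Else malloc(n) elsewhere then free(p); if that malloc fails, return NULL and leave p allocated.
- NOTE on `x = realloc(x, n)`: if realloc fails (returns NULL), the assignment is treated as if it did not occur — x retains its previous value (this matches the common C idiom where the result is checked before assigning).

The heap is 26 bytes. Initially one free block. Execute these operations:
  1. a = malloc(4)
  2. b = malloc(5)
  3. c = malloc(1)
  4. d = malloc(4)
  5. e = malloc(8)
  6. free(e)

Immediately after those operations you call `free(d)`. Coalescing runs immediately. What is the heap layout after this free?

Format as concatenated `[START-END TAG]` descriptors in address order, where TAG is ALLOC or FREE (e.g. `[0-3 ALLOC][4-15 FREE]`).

Op 1: a = malloc(4) -> a = 0; heap: [0-3 ALLOC][4-25 FREE]
Op 2: b = malloc(5) -> b = 4; heap: [0-3 ALLOC][4-8 ALLOC][9-25 FREE]
Op 3: c = malloc(1) -> c = 9; heap: [0-3 ALLOC][4-8 ALLOC][9-9 ALLOC][10-25 FREE]
Op 4: d = malloc(4) -> d = 10; heap: [0-3 ALLOC][4-8 ALLOC][9-9 ALLOC][10-13 ALLOC][14-25 FREE]
Op 5: e = malloc(8) -> e = 14; heap: [0-3 ALLOC][4-8 ALLOC][9-9 ALLOC][10-13 ALLOC][14-21 ALLOC][22-25 FREE]
Op 6: free(e) -> (freed e); heap: [0-3 ALLOC][4-8 ALLOC][9-9 ALLOC][10-13 ALLOC][14-25 FREE]
free(d): d = 10 -> block [10-13 ALLOC]; mark free, coalesce with adjacent free neighbors -> [0-3 ALLOC][4-8 ALLOC][9-9 ALLOC][10-25 FREE]

Answer: [0-3 ALLOC][4-8 ALLOC][9-9 ALLOC][10-25 FREE]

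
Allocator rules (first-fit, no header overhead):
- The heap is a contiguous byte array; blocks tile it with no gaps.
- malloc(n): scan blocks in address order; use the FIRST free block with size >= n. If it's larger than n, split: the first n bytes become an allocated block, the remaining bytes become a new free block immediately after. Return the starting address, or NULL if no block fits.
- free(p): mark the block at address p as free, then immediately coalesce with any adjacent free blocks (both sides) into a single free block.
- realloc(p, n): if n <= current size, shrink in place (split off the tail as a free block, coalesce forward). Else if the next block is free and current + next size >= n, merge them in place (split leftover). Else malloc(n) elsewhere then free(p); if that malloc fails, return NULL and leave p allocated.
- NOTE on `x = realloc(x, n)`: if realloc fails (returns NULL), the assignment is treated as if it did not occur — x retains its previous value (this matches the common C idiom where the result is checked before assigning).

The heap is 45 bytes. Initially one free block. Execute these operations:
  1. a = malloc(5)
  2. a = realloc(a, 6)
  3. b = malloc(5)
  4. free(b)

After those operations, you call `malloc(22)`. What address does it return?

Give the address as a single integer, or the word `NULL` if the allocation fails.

Answer: 6

Derivation:
Op 1: a = malloc(5) -> a = 0; heap: [0-4 ALLOC][5-44 FREE]
Op 2: a = realloc(a, 6) -> a = 0; heap: [0-5 ALLOC][6-44 FREE]
Op 3: b = malloc(5) -> b = 6; heap: [0-5 ALLOC][6-10 ALLOC][11-44 FREE]
Op 4: free(b) -> (freed b); heap: [0-5 ALLOC][6-44 FREE]
malloc(22): first-fit scan over [0-5 ALLOC][6-44 FREE] -> 6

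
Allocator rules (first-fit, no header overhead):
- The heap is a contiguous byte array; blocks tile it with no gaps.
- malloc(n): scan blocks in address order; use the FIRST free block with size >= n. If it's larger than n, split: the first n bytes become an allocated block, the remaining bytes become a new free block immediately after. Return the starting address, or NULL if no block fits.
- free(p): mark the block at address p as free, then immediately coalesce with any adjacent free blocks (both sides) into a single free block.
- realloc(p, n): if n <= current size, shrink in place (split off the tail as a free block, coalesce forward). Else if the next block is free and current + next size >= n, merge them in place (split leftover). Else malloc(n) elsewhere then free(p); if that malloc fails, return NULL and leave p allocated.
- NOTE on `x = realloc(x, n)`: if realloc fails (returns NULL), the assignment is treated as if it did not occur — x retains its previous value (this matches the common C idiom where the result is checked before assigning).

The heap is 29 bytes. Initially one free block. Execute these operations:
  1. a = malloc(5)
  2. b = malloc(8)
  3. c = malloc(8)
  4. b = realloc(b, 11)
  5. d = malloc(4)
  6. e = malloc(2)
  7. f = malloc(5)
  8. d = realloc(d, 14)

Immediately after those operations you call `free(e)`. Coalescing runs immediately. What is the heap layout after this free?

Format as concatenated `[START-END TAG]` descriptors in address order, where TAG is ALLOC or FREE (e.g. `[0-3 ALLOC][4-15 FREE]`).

Answer: [0-4 ALLOC][5-12 ALLOC][13-20 ALLOC][21-24 ALLOC][25-28 FREE]

Derivation:
Op 1: a = malloc(5) -> a = 0; heap: [0-4 ALLOC][5-28 FREE]
Op 2: b = malloc(8) -> b = 5; heap: [0-4 ALLOC][5-12 ALLOC][13-28 FREE]
Op 3: c = malloc(8) -> c = 13; heap: [0-4 ALLOC][5-12 ALLOC][13-20 ALLOC][21-28 FREE]
Op 4: b = realloc(b, 11) -> NULL (b unchanged); heap: [0-4 ALLOC][5-12 ALLOC][13-20 ALLOC][21-28 FREE]
Op 5: d = malloc(4) -> d = 21; heap: [0-4 ALLOC][5-12 ALLOC][13-20 ALLOC][21-24 ALLOC][25-28 FREE]
Op 6: e = malloc(2) -> e = 25; heap: [0-4 ALLOC][5-12 ALLOC][13-20 ALLOC][21-24 ALLOC][25-26 ALLOC][27-28 FREE]
Op 7: f = malloc(5) -> f = NULL; heap: [0-4 ALLOC][5-12 ALLOC][13-20 ALLOC][21-24 ALLOC][25-26 ALLOC][27-28 FREE]
Op 8: d = realloc(d, 14) -> NULL (d unchanged); heap: [0-4 ALLOC][5-12 ALLOC][13-20 ALLOC][21-24 ALLOC][25-26 ALLOC][27-28 FREE]
free(e): e = 25 -> block [25-26 ALLOC]; mark free, coalesce with adjacent free neighbors -> [0-4 ALLOC][5-12 ALLOC][13-20 ALLOC][21-24 ALLOC][25-28 FREE]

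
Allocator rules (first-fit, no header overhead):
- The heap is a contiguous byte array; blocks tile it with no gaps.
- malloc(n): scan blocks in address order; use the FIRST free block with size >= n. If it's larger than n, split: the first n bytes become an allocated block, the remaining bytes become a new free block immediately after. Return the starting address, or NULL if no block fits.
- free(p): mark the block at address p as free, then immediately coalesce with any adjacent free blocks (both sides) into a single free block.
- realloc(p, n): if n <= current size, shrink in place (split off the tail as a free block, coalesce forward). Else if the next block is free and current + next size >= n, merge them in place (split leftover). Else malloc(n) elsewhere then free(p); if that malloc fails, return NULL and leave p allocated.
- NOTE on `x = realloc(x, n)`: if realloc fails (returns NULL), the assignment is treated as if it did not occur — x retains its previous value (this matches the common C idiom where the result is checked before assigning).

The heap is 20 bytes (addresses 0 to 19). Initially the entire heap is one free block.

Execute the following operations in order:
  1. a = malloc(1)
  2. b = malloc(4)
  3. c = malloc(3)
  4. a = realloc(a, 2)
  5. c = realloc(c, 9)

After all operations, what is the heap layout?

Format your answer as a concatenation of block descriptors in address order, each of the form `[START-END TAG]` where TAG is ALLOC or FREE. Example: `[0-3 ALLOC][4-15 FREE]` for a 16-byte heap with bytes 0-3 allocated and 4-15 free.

Op 1: a = malloc(1) -> a = 0; heap: [0-0 ALLOC][1-19 FREE]
Op 2: b = malloc(4) -> b = 1; heap: [0-0 ALLOC][1-4 ALLOC][5-19 FREE]
Op 3: c = malloc(3) -> c = 5; heap: [0-0 ALLOC][1-4 ALLOC][5-7 ALLOC][8-19 FREE]
Op 4: a = realloc(a, 2) -> a = 8; heap: [0-0 FREE][1-4 ALLOC][5-7 ALLOC][8-9 ALLOC][10-19 FREE]
Op 5: c = realloc(c, 9) -> c = 10; heap: [0-0 FREE][1-4 ALLOC][5-7 FREE][8-9 ALLOC][10-18 ALLOC][19-19 FREE]

Answer: [0-0 FREE][1-4 ALLOC][5-7 FREE][8-9 ALLOC][10-18 ALLOC][19-19 FREE]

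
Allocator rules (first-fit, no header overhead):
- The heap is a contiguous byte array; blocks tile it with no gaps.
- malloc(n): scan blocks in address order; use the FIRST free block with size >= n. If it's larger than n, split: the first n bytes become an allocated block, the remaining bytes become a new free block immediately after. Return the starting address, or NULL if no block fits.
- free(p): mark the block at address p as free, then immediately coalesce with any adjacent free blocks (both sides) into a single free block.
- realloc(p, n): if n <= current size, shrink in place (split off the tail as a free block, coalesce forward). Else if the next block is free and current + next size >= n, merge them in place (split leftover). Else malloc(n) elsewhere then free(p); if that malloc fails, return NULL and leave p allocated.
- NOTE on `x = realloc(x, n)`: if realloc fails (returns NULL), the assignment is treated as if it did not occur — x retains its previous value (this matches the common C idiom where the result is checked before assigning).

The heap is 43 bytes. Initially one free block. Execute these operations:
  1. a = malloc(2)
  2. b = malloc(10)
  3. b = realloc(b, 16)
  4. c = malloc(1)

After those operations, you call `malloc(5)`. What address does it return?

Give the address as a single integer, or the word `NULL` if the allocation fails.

Op 1: a = malloc(2) -> a = 0; heap: [0-1 ALLOC][2-42 FREE]
Op 2: b = malloc(10) -> b = 2; heap: [0-1 ALLOC][2-11 ALLOC][12-42 FREE]
Op 3: b = realloc(b, 16) -> b = 2; heap: [0-1 ALLOC][2-17 ALLOC][18-42 FREE]
Op 4: c = malloc(1) -> c = 18; heap: [0-1 ALLOC][2-17 ALLOC][18-18 ALLOC][19-42 FREE]
malloc(5): first-fit scan over [0-1 ALLOC][2-17 ALLOC][18-18 ALLOC][19-42 FREE] -> 19

Answer: 19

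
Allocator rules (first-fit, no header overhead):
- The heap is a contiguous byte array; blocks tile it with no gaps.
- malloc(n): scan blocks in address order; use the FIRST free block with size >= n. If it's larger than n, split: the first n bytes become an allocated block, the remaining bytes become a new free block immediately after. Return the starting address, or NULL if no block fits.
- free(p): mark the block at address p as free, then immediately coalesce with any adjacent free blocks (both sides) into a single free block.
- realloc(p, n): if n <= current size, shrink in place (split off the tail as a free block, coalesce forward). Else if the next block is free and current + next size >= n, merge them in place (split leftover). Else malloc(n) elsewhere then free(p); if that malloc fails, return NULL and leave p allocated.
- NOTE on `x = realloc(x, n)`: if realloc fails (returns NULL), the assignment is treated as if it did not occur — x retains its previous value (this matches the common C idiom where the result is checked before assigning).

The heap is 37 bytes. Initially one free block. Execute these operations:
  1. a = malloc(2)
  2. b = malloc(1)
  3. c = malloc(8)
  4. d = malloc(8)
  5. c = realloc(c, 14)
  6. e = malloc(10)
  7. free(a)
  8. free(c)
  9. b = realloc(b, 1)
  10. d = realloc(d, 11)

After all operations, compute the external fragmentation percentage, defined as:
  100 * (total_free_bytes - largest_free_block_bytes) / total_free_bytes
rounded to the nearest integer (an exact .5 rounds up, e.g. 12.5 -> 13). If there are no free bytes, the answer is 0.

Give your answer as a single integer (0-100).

Answer: 40

Derivation:
Op 1: a = malloc(2) -> a = 0; heap: [0-1 ALLOC][2-36 FREE]
Op 2: b = malloc(1) -> b = 2; heap: [0-1 ALLOC][2-2 ALLOC][3-36 FREE]
Op 3: c = malloc(8) -> c = 3; heap: [0-1 ALLOC][2-2 ALLOC][3-10 ALLOC][11-36 FREE]
Op 4: d = malloc(8) -> d = 11; heap: [0-1 ALLOC][2-2 ALLOC][3-10 ALLOC][11-18 ALLOC][19-36 FREE]
Op 5: c = realloc(c, 14) -> c = 19; heap: [0-1 ALLOC][2-2 ALLOC][3-10 FREE][11-18 ALLOC][19-32 ALLOC][33-36 FREE]
Op 6: e = malloc(10) -> e = NULL; heap: [0-1 ALLOC][2-2 ALLOC][3-10 FREE][11-18 ALLOC][19-32 ALLOC][33-36 FREE]
Op 7: free(a) -> (freed a); heap: [0-1 FREE][2-2 ALLOC][3-10 FREE][11-18 ALLOC][19-32 ALLOC][33-36 FREE]
Op 8: free(c) -> (freed c); heap: [0-1 FREE][2-2 ALLOC][3-10 FREE][11-18 ALLOC][19-36 FREE]
Op 9: b = realloc(b, 1) -> b = 2; heap: [0-1 FREE][2-2 ALLOC][3-10 FREE][11-18 ALLOC][19-36 FREE]
Op 10: d = realloc(d, 11) -> d = 11; heap: [0-1 FREE][2-2 ALLOC][3-10 FREE][11-21 ALLOC][22-36 FREE]
Free blocks: [2 8 15] total_free=25 largest=15 -> 100*(25-15)/25 = 1000/25 = 40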